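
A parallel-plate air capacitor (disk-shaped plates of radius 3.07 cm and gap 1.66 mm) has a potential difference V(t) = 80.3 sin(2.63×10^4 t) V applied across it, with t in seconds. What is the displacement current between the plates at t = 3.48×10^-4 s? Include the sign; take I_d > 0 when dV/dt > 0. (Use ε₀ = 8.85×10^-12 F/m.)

-3.21×10^-5 A

dV/dt = (80.3)(2.63×10^4)·cos(9.1524) = -2.034×10^6 V/s.
I_d = C dV/dt with C = ε₀A/d = (8.85×10^-12)(2.961×10^-3)/(1.66×10^-3) = 1.579×10^-11 F, so I_d = (1.579×10^-11)(-2.034×10^6) = -3.21×10^-5 A.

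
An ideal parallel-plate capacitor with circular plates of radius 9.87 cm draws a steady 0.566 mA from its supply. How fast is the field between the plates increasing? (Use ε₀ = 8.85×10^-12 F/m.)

Charge continuity gives I_d = I = 5.66×10^-4 A between the plates.
Inverting I_d = ε₀ A dE/dt gives dE/dt = 5.66×10^-4 / (8.85×10^-12 · 0.03060) = 2.09×10^9 V/(m·s).

2.09×10^9 V/(m·s)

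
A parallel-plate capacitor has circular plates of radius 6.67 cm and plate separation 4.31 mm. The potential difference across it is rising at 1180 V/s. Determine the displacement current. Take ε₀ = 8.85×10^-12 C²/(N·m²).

3.39×10^-8 A

C = ε₀A/d = (8.85×10^-12)(0.01398)/(4.31×10^-3) = 2.871×10^-11 F.
I_d = C dV/dt = (2.871×10^-11)(1180) = 3.39×10^-8 A.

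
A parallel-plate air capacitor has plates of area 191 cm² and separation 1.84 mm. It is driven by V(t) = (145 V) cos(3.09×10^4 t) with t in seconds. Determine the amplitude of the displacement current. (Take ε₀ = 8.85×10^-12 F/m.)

4.12×10^-4 A

C = ε₀A/d = (8.85×10^-12)(0.0191)/(1.84×10^-3) = 9.187×10^-11 F; ω = 3.09×10^4 rad/s.
I_d = C dV/dt, so |I_d|_max = C V₀ ω = (9.187×10^-11)(145)(3.09×10^4) = 4.12×10^-4 A.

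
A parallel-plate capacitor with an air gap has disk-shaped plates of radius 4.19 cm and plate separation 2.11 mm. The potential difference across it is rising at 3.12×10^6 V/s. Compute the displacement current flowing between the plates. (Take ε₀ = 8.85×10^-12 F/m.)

E = V/d so dE/dt = (dV/dt)/d = 1.479×10^9 V/(m·s), and I_d = ε₀ A dE/dt = (8.85×10^-12)(5.515×10^-3)(1.479×10^9) = 7.22×10^-5 A.

7.22×10^-5 A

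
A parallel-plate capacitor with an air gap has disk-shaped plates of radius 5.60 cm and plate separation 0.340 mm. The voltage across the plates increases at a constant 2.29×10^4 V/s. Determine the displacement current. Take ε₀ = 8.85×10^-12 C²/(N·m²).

C = ε₀A/d = (8.85×10^-12)(9.852×10^-3)/(3.40×10^-4) = 2.564×10^-10 F.
I_d = C dV/dt = (2.564×10^-10)(2.29×10^4) = 5.87×10^-6 A.

5.87×10^-6 A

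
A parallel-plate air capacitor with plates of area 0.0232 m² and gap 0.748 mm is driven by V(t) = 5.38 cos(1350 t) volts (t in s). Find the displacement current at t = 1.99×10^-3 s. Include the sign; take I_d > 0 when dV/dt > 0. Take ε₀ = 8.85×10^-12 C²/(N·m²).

dE/dt = (V₀ω/d)·−sin(ωt) with ωt = 2.6865 rad: (5.38)(1350)(-0.4395)/(7.48×10^-4) = -4.267×10^6 V/(m·s).
I_d = ε₀ A dE/dt = (8.85×10^-12)(0.0232)(-4.267×10^6) = -8.76×10^-7 A.

-8.76×10^-7 A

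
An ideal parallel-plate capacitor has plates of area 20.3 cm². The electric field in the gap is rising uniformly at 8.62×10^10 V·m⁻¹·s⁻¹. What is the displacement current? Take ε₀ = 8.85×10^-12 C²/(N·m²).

1.55×10^-3 A

The displacement current is ε₀ times dΦ_E/dt = ε₀ A dE/dt = (8.85×10^-12)(2.03×10^-3)(8.62×10^10) = 1.55×10^-3 A.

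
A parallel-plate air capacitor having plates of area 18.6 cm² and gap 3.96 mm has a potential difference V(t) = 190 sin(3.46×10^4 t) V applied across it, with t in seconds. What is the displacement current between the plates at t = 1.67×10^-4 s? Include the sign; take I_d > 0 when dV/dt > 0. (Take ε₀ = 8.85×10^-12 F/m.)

2.39×10^-5 A

dE/dt = (V₀ω/d)·cos(ωt) with ωt = 5.7782 rad: (190)(3.46×10^4)(0.8752)/(3.96×10^-3) = 1.453×10^9 V/(m·s).
I_d = ε₀ A dE/dt = (8.85×10^-12)(1.86×10^-3)(1.453×10^9) = 2.39×10^-5 A.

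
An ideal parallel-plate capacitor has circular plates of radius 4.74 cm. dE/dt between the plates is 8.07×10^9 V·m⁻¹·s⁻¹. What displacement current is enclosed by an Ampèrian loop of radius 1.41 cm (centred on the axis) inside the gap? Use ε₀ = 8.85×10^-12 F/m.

Total displacement current: I_d = ε₀(πR²)(dE/dt) = (8.85×10^-12)(7.058×10^-3)(8.07×10^9) = 5.041×10^-4 A.
Through an area πr² the displacement current is I_d·(πr²/πR²) = I_d (r/R)² = 4.46×10^-5 A.

4.46×10^-5 A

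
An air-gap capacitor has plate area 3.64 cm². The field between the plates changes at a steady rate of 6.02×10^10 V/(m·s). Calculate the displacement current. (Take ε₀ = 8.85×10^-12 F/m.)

1.94×10^-4 A

The displacement current is ε₀ times dΦ_E/dt = ε₀ A dE/dt = (8.85×10^-12)(3.64×10^-4)(6.02×10^10) = 1.94×10^-4 A.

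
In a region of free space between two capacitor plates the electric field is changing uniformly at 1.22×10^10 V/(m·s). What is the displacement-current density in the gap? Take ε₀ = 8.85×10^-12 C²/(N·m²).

The displacement-current density is ε₀ ∂E/∂t = (8.85×10^-12)(1.22×10^10) = 0.108 A/m².

0.108 A/m²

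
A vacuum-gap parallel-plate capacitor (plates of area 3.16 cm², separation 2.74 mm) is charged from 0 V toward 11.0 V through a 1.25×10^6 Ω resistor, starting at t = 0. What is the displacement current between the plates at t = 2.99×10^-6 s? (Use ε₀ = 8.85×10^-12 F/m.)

With C = ε₀A/d = (8.85×10^-12)(3.16×10^-4)/(2.74×10^-3) = 1.021×10^-12 F, the time constant is τ = RC = 1.276×10^-6 s, so t/τ = 2.343 and e^(−t/τ) = 0.09604.
I_d = I_cond = (V₀/R) e^(−t/τ) = (8.800×10^-6)(0.09604) = 8.45×10^-7 A.

8.45×10^-7 A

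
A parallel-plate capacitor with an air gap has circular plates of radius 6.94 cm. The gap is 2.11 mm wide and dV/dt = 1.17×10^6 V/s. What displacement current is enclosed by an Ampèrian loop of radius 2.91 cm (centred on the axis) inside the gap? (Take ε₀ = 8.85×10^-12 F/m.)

I_d = C dV/dt with C = ε₀πR²/d = 6.346×10^-11 F, so I_d = (6.346×10^-11)(1.17×10^6) = 7.425×10^-5 A.
The field is uniform, so I_d,enc = I_d (r/R)² = (7.425×10^-5)(2.91/6.94)² = 1.31×10^-5 A.

1.31×10^-5 A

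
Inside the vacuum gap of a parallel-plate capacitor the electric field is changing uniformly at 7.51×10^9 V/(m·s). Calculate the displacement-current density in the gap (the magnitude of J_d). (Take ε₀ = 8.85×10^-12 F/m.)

J_d = ε₀ dE/dt = (8.85×10^-12)(7.51×10^9) = 0.0665 A/m².

0.0665 A/m²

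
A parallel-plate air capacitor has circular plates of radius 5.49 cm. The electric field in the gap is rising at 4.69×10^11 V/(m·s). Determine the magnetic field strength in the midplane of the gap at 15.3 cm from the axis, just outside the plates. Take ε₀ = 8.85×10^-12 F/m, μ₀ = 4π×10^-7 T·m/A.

5.14×10^-8 T

I_d = ε₀ dΦ_E/dt = ε₀ πR² (dE/dt) = (8.85×10^-12)(9.469×10^-3)(4.69×10^11) = 0.03930 A through the full plate area.
With r > R the enclosed displacement current is the full I_d; B = μ₀ I_d / (2πr) = 5.14×10^-8 T.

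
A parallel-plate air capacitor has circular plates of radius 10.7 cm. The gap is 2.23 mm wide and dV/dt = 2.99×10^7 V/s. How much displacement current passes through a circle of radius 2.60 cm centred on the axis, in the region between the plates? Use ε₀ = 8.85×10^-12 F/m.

dE/dt = (dV/dt)/d = 1.341×10^10 V/(m·s); I_d = ε₀(πR²)(dE/dt) = (8.85×10^-12)(0.03597)(1.341×10^10) = 4.269×10^-3 A.
Since J_d is uniform, the enclosed fraction is (r/R)² = 0.05904, giving I_d,enc = 2.52×10^-4 A.

2.52×10^-4 A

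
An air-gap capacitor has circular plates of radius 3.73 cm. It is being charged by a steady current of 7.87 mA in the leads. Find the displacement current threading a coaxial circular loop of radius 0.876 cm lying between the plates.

No conduction current crosses the gap, so I_d there equals the 7.87×10^-3 A in the leads.
Through an area πr² the displacement current is I_d·(πr²/πR²) = I_d (r/R)² = 4.34×10^-4 A.

4.34×10^-4 A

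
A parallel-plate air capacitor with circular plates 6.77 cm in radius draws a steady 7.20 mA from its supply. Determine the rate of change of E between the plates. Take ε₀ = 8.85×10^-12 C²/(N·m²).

5.65×10^10 V/(m·s)

By continuity, I_d in the gap equals the 7.20 mA flowing in the wire.
Since I_d = ε₀ A dE/dt, dE/dt = I_d/(ε₀A) = (7.20×10^-3)/((8.85×10^-12)(0.01440)) = 5.65×10^10 V/(m·s).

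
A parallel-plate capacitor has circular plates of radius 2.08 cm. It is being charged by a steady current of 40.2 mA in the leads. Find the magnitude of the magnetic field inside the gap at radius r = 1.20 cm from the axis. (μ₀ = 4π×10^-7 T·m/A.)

Between the plates the displacement current equals the wire current: I_d = 40.2 mA = 0.0402 A.
An Ampèrian loop of radius r encloses a fraction (r/R)² of I_d. Then B·2πr = μ₀ I_d (r/R)², giving B = μ₀ I_d r/(2πR²) = 2.23×10^-7 T.

2.23×10^-7 T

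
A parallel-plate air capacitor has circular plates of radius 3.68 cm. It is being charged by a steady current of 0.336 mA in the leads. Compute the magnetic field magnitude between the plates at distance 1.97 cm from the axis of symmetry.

9.78×10^-10 T

By continuity the displacement current in the gap matches the conduction current: I_d = 3.36×10^-4 A.
An Ampèrian loop of radius r encloses a fraction (r/R)² of I_d. Then B·2πr = μ₀ I_d (r/R)², giving B = μ₀ I_d r/(2πR²) = 9.78×10^-10 T.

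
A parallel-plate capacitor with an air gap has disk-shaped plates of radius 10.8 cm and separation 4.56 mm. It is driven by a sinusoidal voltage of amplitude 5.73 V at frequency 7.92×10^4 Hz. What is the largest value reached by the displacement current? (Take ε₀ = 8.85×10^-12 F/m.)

(dE/dt)_max = V₀ω/d = 6.253×10^8 V/(m·s); ω = 2πf = 4.976×10^5 rad/s.
I_d,max = ε₀ A (dE/dt)_max = (8.85×10^-12)(0.03664)(6.253×10^8) = 2.03×10^-4 A.

2.03×10^-4 A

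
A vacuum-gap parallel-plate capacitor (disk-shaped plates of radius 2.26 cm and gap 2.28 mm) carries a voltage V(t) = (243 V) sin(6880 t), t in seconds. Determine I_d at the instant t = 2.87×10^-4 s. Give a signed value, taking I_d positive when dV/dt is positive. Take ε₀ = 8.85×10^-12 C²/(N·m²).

C = ε₀A/d = (8.85×10^-12)(1.605×10^-3)/(2.28×10^-3) = 6.230×10^-12 F. dV/dt = V₀ω·cos(ωt); at ωt = 1.97456 rad this factor is -0.3929.
I_d = C dV/dt = (6.230×10^-12)(243)(6880)(-0.3929) = -4.09×10^-6 A.

-4.09×10^-6 A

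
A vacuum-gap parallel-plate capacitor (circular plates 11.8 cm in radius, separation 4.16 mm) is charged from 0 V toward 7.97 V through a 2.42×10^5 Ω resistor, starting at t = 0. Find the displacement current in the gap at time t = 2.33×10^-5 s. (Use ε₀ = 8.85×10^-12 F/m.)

With C = ε₀A/d = (8.85×10^-12)(0.04374)/(4.16×10^-3) = 9.305×10^-11 F, the time constant is τ = RC = 2.252×10^-5 s, so t/τ = 1.035 and e^(−t/τ) = 0.3552.
I_d = I_cond = (V₀/R) e^(−t/τ) = (3.293×10^-5)(0.3552) = 1.17×10^-5 A.

1.17×10^-5 A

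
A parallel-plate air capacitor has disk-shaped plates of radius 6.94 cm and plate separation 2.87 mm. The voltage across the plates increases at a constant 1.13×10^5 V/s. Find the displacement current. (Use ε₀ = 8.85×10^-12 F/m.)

5.27×10^-6 A

The field between the plates is E = V/d, so dE/dt = (1.13×10^5)/(2.87×10^-3 m) = 3.937×10^7 V/(m·s).
I_d = ε₀ A (dE/dt) = (8.85×10^-12)(0.01513)(3.937×10^7) = 5.27×10^-6 A.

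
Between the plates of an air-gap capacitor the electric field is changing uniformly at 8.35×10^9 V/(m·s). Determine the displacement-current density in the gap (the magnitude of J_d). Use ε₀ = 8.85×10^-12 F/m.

0.0739 A/m²

J_d = ε₀ dE/dt = (8.85×10^-12)(8.35×10^9) = 0.0739 A/m².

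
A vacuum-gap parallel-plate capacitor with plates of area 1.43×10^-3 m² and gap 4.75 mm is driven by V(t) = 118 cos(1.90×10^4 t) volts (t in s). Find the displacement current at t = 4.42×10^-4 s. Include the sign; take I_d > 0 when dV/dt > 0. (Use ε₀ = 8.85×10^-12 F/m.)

-5.11×10^-6 A

dE/dt = (V₀ω/d)·−sin(ωt) with ωt = 8.398 rad: (118)(1.90×10^4)(-0.8556)/(4.75×10^-3) = -4.038×10^8 V/(m·s).
I_d = ε₀ A dE/dt = (8.85×10^-12)(1.43×10^-3)(-4.038×10^8) = -5.11×10^-6 A.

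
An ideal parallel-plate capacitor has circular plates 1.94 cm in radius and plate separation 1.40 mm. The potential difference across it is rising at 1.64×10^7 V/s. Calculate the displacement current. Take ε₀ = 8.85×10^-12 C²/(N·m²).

1.23×10^-4 A

The displacement current equals the charging current C dV/dt. With C = ε₀A/d = (8.85×10^-12)(1.182×10^-3)/(1.40×10^-3) = 7.472×10^-12 F, I_d = (7.472×10^-12)(1.64×10^7) = 1.23×10^-4 A.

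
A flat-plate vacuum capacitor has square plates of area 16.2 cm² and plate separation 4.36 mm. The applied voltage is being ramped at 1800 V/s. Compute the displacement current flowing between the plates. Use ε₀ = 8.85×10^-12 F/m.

E = V/d so dE/dt = (dV/dt)/d = 4.128×10^5 V/(m·s), and I_d = ε₀ A dE/dt = (8.85×10^-12)(1.62×10^-3)(4.128×10^5) = 5.92×10^-9 A.

5.92×10^-9 A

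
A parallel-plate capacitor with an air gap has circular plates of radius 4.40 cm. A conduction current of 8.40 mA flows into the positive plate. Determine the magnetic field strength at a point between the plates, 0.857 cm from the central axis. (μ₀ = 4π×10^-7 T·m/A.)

7.44×10^-9 T

Between the plates the displacement current equals the wire current: I_d = 8.40 mA = 8.40×10^-3 A.
For r < R the Ampère–Maxwell law gives B(2πr) = μ₀ I_d (r²/R²), so B = μ₀ I_d r/(2πR²) = (4π×10^-7)(8.40×10^-3)(8.57×10^-3)/(2π·0.0440²) = 7.44×10^-9 T.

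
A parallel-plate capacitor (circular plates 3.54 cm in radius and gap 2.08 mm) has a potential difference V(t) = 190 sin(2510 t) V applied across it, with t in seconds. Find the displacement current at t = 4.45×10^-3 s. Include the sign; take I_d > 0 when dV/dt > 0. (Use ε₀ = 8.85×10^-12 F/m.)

dV/dt = (190)(2510)·cos(11.1695) = 8.253×10^4 V/s.
I_d = C dV/dt with C = ε₀A/d = (8.85×10^-12)(3.937×10^-3)/(2.08×10^-3) = 1.675×10^-11 F, so I_d = (1.675×10^-11)(8.253×10^4) = 1.38×10^-6 A.

1.38×10^-6 A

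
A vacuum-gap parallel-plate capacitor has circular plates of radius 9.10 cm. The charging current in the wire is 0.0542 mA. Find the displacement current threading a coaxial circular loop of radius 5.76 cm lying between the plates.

No conduction current crosses the gap, so I_d there equals the 5.42×10^-5 A in the leads.
The field is uniform, so I_d,enc = I_d (r/R)² = (5.42×10^-5)(5.76/9.10)² = 2.17×10^-5 A.

2.17×10^-5 A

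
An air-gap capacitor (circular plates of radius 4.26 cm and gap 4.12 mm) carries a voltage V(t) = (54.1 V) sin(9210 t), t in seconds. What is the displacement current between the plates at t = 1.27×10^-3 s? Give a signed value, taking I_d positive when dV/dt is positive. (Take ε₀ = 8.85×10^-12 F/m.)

C = ε₀A/d = (8.85×10^-12)(5.701×10^-3)/(4.12×10^-3) = 1.225×10^-11 F. dV/dt = V₀ω·cos(ωt); at ωt = 11.6967 rad this factor is 0.6451.
I_d = C dV/dt = (1.225×10^-11)(54.1)(9210)(0.6451) = 3.94×10^-6 A.

3.94×10^-6 A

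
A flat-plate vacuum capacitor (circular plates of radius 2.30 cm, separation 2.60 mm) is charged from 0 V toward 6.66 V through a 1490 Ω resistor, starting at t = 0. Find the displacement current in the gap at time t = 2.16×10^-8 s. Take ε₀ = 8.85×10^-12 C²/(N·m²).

C = ε₀A/d = (8.85×10^-12)(1.662×10^-3)/(2.60×10^-3) = 5.657×10^-12 F and τ = RC = 8.429×10^-9 s. I_d in the gap equals the RC charging current.
I_d(t) = (V₀/R) e^(−t/τ) = 4.470×10^-3 · e^(−2.563) = 3.45×10^-4 A.

3.45×10^-4 A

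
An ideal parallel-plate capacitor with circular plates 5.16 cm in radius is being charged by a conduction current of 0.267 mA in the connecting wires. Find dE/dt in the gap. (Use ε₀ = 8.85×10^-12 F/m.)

3.61×10^9 V/(m·s)

The displacement current between the plates equals the conduction current, I_d = 0.267 mA.
Inverting I_d = ε₀ A dE/dt gives dE/dt = 2.67×10^-4 / (8.85×10^-12 · 8.365×10^-3) = 3.61×10^9 V/(m·s).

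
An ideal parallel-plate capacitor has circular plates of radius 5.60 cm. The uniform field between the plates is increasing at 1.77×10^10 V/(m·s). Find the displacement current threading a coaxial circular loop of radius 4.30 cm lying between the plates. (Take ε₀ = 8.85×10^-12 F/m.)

9.10×10^-4 A

I_d = ε₀ dΦ_E/dt = ε₀ πR² (dE/dt) = (8.85×10^-12)(9.852×10^-3)(1.77×10^10) = 1.543×10^-3 A through the full plate area.
The field is uniform, so I_d,enc = I_d (r/R)² = (1.543×10^-3)(4.30/5.60)² = 9.10×10^-4 A.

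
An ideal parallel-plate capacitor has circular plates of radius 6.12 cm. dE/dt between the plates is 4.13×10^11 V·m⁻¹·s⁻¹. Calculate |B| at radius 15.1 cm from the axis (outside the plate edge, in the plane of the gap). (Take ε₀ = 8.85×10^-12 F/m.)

I_d = ε₀ dΦ_E/dt = ε₀ πR² (dE/dt) = (8.85×10^-12)(0.01177)(4.13×10^11) = 0.04302 A through the full plate area.
With r > R the enclosed displacement current is the full I_d; B = μ₀ I_d / (2πr) = 5.70×10^-8 T.

5.70×10^-8 T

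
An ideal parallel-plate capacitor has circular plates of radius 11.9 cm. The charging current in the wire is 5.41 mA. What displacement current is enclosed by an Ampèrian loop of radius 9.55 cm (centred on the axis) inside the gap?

3.48×10^-3 A

Between the plates the displacement current equals the wire current: I_d = 5.41 mA = 5.41×10^-3 A.
Since J_d is uniform, the enclosed fraction is (r/R)² = 0.6440, giving I_d,enc = 3.48×10^-3 A.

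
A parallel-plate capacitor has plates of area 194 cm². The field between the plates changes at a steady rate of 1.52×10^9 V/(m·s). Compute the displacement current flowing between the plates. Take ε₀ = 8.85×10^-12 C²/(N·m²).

The displacement current is ε₀ times dΦ_E/dt = ε₀ A dE/dt = (8.85×10^-12)(0.0194)(1.52×10^9) = 2.61×10^-4 A.

2.61×10^-4 A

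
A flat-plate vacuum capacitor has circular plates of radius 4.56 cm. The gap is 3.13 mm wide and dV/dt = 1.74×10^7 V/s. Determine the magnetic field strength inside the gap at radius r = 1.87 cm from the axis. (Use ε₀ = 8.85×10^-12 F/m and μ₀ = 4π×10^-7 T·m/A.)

dE/dt = (dV/dt)/d = 5.559×10^9 V/(m·s); I_d = ε₀(πR²)(dE/dt) = (8.85×10^-12)(6.533×10^-3)(5.559×10^9) = 3.214×10^-4 A.
An Ampèrian loop of radius r encloses a fraction (r/R)² of I_d. Then B·2πr = μ₀ I_d (r/R)², giving B = μ₀ I_d r/(2πR²) = 5.78×10^-10 T.

5.78×10^-10 T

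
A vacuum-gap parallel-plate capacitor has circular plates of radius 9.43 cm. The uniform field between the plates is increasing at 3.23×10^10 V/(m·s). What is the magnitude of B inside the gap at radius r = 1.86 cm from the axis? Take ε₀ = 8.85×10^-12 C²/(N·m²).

Through the whole plate area (πR² = 0.02794 m²), I_d = ε₀ πR² dE/dt = 7.987×10^-3 A.
For r < R the Ampère–Maxwell law gives B(2πr) = μ₀ I_d (r²/R²), so B = μ₀ I_d r/(2πR²) = (4π×10^-7)(7.987×10^-3)(0.0186)/(2π·0.0943²) = 3.34×10^-9 T.

3.34×10^-9 T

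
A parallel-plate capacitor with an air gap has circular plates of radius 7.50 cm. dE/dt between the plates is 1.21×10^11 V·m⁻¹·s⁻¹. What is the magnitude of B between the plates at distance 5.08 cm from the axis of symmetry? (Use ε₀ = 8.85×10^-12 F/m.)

Through the whole plate area (πR² = 0.01767 m²), I_d = ε₀ πR² dE/dt = 0.01892 A.
For r < R the Ampère–Maxwell law gives B(2πr) = μ₀ I_d (r²/R²), so B = μ₀ I_d r/(2πR²) = (4π×10^-7)(0.01892)(0.0508)/(2π·0.0750²) = 3.42×10^-8 T.

3.42×10^-8 T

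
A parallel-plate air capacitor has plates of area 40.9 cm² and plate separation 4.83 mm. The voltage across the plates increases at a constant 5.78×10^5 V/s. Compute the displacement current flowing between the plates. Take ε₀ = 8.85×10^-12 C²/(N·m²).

The field between the plates is E = V/d, so dE/dt = (5.78×10^5)/(4.83×10^-3 m) = 1.197×10^8 V/(m·s).
I_d = ε₀ A (dE/dt) = (8.85×10^-12)(4.09×10^-3)(1.197×10^8) = 4.33×10^-6 A.

4.33×10^-6 A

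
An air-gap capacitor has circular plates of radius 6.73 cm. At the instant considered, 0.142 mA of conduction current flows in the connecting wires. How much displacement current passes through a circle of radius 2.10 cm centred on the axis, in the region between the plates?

1.38×10^-5 A

By continuity the displacement current in the gap matches the conduction current: I_d = 1.42×10^-4 A.
Through an area πr² the displacement current is I_d·(πr²/πR²) = I_d (r/R)² = 1.38×10^-5 A.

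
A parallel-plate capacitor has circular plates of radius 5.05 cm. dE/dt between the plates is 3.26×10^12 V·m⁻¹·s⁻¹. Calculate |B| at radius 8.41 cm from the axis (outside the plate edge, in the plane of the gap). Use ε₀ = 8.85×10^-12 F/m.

I_d = ε₀ dΦ_E/dt = ε₀ πR² (dE/dt) = (8.85×10^-12)(8.012×10^-3)(3.26×10^12) = 0.2312 A through the full plate area.
Outside the plates the loop encloses all of I_d, so B·2πr = μ₀ I_d and B = 5.50×10^-7 T.

5.50×10^-7 T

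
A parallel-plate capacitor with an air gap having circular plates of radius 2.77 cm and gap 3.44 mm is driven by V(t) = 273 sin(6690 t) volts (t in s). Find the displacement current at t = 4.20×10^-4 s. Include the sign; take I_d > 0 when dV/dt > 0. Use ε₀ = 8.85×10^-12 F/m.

-1.07×10^-5 A

dE/dt = (V₀ω/d)·cos(ωt) with ωt = 2.8098 rad: (273)(6690)(-0.9455)/(3.44×10^-3) = -5.020×10^8 V/(m·s).
I_d = ε₀ A dE/dt = (8.85×10^-12)(2.411×10^-3)(-5.020×10^8) = -1.07×10^-5 A.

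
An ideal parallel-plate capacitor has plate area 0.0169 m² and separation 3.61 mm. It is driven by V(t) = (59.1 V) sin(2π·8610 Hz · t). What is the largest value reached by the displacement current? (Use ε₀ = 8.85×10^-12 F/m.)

1.32×10^-4 A

The displacement current equals the conduction current C dV/dt, which peaks at C V₀ ω.
With C = ε₀A/d = (8.85×10^-12)(0.0169)/(3.61×10^-3) = 4.143×10^-11 F and ω = 2πf = 5.410×10^4 rad/s, I_d,max = (4.143×10^-11)(59.1)(5.410×10^4) = 1.32×10^-4 A.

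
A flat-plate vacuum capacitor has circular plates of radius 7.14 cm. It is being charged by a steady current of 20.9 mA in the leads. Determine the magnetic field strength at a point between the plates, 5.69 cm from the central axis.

4.67×10^-8 T

Between the plates the displacement current equals the wire current: I_d = 20.9 mA = 0.0209 A.
For r < R the Ampère–Maxwell law gives B(2πr) = μ₀ I_d (r²/R²), so B = μ₀ I_d r/(2πR²) = (4π×10^-7)(0.0209)(0.0569)/(2π·0.0714²) = 4.67×10^-8 T.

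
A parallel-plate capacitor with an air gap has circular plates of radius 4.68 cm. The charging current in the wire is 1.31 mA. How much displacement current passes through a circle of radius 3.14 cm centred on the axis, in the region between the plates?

Between the plates the displacement current equals the wire current: I_d = 1.31 mA = 1.31×10^-3 A.
Since J_d is uniform, the enclosed fraction is (r/R)² = 0.4502, giving I_d,enc = 5.90×10^-4 A.

5.90×10^-4 A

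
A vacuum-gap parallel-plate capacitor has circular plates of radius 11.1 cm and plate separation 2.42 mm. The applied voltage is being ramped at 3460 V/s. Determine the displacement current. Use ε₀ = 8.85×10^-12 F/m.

C = ε₀A/d = (8.85×10^-12)(0.03871)/(2.42×10^-3) = 1.416×10^-10 F.
I_d = C dV/dt = (1.416×10^-10)(3460) = 4.90×10^-7 A.

4.90×10^-7 A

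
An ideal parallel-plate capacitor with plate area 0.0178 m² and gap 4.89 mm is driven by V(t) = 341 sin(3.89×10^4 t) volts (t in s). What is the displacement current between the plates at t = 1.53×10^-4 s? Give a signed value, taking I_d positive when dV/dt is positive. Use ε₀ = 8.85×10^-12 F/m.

dV/dt = (341)(3.89×10^4)·cos(5.9517) = 1.254×10^7 V/s.
I_d = C dV/dt with C = ε₀A/d = (8.85×10^-12)(0.0178)/(4.89×10^-3) = 3.221×10^-11 F, so I_d = (3.221×10^-11)(1.254×10^7) = 4.04×10^-4 A.

4.04×10^-4 A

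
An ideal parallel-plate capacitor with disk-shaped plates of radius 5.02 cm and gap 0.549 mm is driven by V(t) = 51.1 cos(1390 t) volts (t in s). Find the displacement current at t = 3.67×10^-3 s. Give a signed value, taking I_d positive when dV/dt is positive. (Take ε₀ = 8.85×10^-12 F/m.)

8.39×10^-6 A

dE/dt = (V₀ω/d)·−sin(ωt) with ωt = 5.1013 rad: (51.1)(1390)(0.9253)/(5.49×10^-4) = 1.197×10^8 V/(m·s).
I_d = ε₀ A dE/dt = (8.85×10^-12)(7.917×10^-3)(1.197×10^8) = 8.39×10^-6 A.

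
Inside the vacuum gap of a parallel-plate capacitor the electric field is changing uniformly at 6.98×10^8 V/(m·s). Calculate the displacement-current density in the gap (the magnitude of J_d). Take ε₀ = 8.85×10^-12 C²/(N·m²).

6.18×10^-3 A/m²

The displacement-current density is ε₀ ∂E/∂t = (8.85×10^-12)(6.98×10^8) = 6.18×10^-3 A/m².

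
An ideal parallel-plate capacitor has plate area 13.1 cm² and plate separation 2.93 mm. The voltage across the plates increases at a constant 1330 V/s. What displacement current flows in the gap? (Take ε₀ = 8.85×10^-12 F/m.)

5.26×10^-9 A

C = ε₀A/d = (8.85×10^-12)(1.31×10^-3)/(2.93×10^-3) = 3.957×10^-12 F.
I_d = C dV/dt = (3.957×10^-12)(1330) = 5.26×10^-9 A.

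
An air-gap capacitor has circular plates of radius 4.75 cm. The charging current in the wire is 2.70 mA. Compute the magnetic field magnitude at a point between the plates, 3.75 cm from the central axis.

8.98×10^-9 T

Between the plates the displacement current equals the wire current: I_d = 2.70 mA = 2.70×10^-3 A.
An Ampèrian loop of radius r encloses a fraction (r/R)² of I_d. Then B·2πr = μ₀ I_d (r/R)², giving B = μ₀ I_d r/(2πR²) = 8.98×10^-9 T.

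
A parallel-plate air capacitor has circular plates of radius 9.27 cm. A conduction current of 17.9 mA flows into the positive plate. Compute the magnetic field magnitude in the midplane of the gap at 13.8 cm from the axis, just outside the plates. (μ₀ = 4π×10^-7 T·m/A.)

2.59×10^-8 T

By continuity the displacement current in the gap matches the conduction current: I_d = 0.0179 A.
Outside the plates the loop encloses all of I_d, so B·2πr = μ₀ I_d and B = 2.59×10^-8 T.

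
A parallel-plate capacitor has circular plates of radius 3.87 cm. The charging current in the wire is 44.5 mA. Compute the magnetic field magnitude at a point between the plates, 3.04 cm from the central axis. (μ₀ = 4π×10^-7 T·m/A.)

No conduction current crosses the gap, so I_d there equals the 0.0445 A in the leads.
∮B·dl = μ₀ I_d,enc with I_d,enc = I_d r²/R² = 0.02746 A; so B = μ₀ I_d,enc/(2πr) = 1.81×10^-7 T.

1.81×10^-7 T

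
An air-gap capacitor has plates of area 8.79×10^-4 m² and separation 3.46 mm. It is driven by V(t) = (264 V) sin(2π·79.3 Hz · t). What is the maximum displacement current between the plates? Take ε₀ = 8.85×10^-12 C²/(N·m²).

2.96×10^-7 A

C = ε₀A/d = (8.85×10^-12)(8.79×10^-4)/(3.46×10^-3) = 2.248×10^-12 F; ω = 2πf = 498.3 rad/s.
I_d = C dV/dt, so |I_d|_max = C V₀ ω = (2.248×10^-12)(264)(498.3) = 2.96×10^-7 A.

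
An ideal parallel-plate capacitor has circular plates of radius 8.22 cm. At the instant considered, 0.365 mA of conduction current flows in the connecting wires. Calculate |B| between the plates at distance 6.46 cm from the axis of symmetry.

No conduction current crosses the gap, so I_d there equals the 3.65×10^-4 A in the leads.
For r < R the Ampère–Maxwell law gives B(2πr) = μ₀ I_d (r²/R²), so B = μ₀ I_d r/(2πR²) = (4π×10^-7)(3.65×10^-4)(0.0646)/(2π·0.0822²) = 6.98×10^-10 T.

6.98×10^-10 T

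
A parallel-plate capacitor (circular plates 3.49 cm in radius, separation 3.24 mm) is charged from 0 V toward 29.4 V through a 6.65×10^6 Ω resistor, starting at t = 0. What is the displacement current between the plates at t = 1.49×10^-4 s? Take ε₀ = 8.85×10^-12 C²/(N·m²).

C = ε₀A/d = (8.85×10^-12)(3.826×10^-3)/(3.24×10^-3) = 1.045×10^-11 F, so τ = RC = 6.949×10^-5 s.
The conduction current is I(t) = (V₀/R) e^(−t/τ), and the displacement current between the plates equals it.
t/τ = 2.144; I_d = (29.4/6.65×10^6) · e^(−2.144) = (4.421×10^-6)(0.1172) = 5.18×10^-7 A.

5.18×10^-7 A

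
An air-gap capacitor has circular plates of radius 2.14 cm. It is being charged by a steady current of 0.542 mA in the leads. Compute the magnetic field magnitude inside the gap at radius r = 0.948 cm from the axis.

2.24×10^-9 T

Between the plates the displacement current equals the wire current: I_d = 0.542 mA = 5.42×10^-4 A.
For r < R the Ampère–Maxwell law gives B(2πr) = μ₀ I_d (r²/R²), so B = μ₀ I_d r/(2πR²) = (4π×10^-7)(5.42×10^-4)(9.48×10^-3)/(2π·0.0214²) = 2.24×10^-9 T.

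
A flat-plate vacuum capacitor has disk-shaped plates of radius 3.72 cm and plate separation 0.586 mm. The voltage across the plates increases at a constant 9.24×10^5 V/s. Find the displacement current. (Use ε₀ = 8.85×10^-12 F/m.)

6.07×10^-5 A

E = V/d so dE/dt = (dV/dt)/d = 1.577×10^9 V/(m·s), and I_d = ε₀ A dE/dt = (8.85×10^-12)(4.347×10^-3)(1.577×10^9) = 6.07×10^-5 A.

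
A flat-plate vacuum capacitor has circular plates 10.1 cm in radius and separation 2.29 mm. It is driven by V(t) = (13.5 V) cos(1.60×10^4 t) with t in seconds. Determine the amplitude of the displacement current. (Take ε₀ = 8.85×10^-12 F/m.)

(dE/dt)_max = V₀ω/d = 9.432×10^7 V/(m·s); ω = 1.60×10^4 rad/s.
I_d,max = ε₀ A (dE/dt)_max = (8.85×10^-12)(0.03205)(9.432×10^7) = 2.68×10^-5 A.

2.68×10^-5 A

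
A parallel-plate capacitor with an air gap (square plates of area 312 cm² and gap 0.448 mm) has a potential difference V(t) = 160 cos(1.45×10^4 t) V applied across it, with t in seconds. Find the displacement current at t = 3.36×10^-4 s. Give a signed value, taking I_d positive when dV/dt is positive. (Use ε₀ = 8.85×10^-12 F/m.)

C = ε₀A/d = (8.85×10^-12)(0.0312)/(4.48×10^-4) = 6.163×10^-10 F. dV/dt = V₀ω·−sin(ωt); at ωt = 4.872 rad this factor is 0.9873.
I_d = C dV/dt = (6.163×10^-10)(160)(1.45×10^4)(0.9873) = 1.41×10^-3 A.

1.41×10^-3 A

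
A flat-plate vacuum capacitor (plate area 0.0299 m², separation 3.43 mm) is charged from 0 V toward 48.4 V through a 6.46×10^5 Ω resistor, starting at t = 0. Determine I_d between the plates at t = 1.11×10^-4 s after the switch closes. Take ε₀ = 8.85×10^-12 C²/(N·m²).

8.08×10^-6 A

C = ε₀A/d = (8.85×10^-12)(0.0299)/(3.43×10^-3) = 7.715×10^-11 F, so τ = RC = 4.984×10^-5 s.
The conduction current is I(t) = (V₀/R) e^(−t/τ), and the displacement current between the plates equals it.
t/τ = 2.227; I_d = (48.4/6.46×10^5) · e^(−2.227) = (7.492×10^-5)(0.1079) = 8.08×10^-6 A.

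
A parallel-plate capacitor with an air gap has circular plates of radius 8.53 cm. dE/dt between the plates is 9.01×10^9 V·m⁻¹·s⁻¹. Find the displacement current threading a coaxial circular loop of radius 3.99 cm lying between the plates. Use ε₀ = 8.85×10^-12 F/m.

3.99×10^-4 A

Total displacement current: I_d = ε₀(πR²)(dE/dt) = (8.85×10^-12)(0.02286)(9.01×10^9) = 1.823×10^-3 A.
The field is uniform, so I_d,enc = I_d (r/R)² = (1.823×10^-3)(3.99/8.53)² = 3.99×10^-4 A.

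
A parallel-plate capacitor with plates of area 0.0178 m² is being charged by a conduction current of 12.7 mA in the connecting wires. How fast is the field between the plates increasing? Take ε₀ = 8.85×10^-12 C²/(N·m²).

By continuity, I_d in the gap equals the 12.7 mA flowing in the wire.
Then dE/dt = I_d/(ε₀A) = 8.06×10^10 V/(m·s).

8.06×10^10 V/(m·s)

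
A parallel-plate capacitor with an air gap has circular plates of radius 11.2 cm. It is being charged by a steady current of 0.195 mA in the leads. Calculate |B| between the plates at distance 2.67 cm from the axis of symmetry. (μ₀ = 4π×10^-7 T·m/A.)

8.30×10^-11 T

No conduction current crosses the gap, so I_d there equals the 1.95×10^-4 A in the leads.
An Ampèrian loop of radius r encloses a fraction (r/R)² of I_d. Then B·2πr = μ₀ I_d (r/R)², giving B = μ₀ I_d r/(2πR²) = 8.30×10^-11 T.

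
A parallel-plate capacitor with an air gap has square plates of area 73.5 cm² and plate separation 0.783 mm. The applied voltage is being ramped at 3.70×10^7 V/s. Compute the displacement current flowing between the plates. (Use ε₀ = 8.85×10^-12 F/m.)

3.07×10^-3 A

The displacement current equals the charging current C dV/dt. With C = ε₀A/d = (8.85×10^-12)(7.35×10^-3)/(7.83×10^-4) = 8.307×10^-11 F, I_d = (8.307×10^-11)(3.70×10^7) = 3.07×10^-3 A.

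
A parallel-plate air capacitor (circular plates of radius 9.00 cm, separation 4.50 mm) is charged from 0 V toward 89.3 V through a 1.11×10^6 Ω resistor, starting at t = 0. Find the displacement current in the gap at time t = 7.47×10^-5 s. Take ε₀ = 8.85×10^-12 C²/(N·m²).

2.10×10^-5 A

C = ε₀A/d = (8.85×10^-12)(0.02545)/(4.50×10^-3) = 5.005×10^-11 F and τ = RC = 5.556×10^-5 s. I_d in the gap equals the RC charging current.
I_d(t) = (V₀/R) e^(−t/τ) = 8.045×10^-5 · e^(−1.344) = 2.10×10^-5 A.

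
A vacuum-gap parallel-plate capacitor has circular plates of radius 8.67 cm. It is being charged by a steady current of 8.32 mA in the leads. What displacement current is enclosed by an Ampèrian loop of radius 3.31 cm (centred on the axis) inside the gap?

No conduction current crosses the gap, so I_d there equals the 8.32×10^-3 A in the leads.
The field is uniform, so I_d,enc = I_d (r/R)² = (8.32×10^-3)(3.31/8.67)² = 1.21×10^-3 A.

1.21×10^-3 A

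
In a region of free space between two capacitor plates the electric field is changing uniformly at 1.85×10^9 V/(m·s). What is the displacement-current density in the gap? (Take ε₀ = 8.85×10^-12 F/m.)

0.0164 A/m²

J_d = ε₀ ∂E/∂t, so J_d = 0.0164 A/m².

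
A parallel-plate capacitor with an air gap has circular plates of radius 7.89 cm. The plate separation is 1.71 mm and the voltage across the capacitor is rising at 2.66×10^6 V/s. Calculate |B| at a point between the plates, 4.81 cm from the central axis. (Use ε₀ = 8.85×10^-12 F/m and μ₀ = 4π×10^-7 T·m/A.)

4.16×10^-10 T

I_d = C dV/dt with C = ε₀πR²/d = 1.012×10^-10 F, so I_d = (1.012×10^-10)(2.66×10^6) = 2.692×10^-4 A.
For r < R the Ampère–Maxwell law gives B(2πr) = μ₀ I_d (r²/R²), so B = μ₀ I_d r/(2πR²) = (4π×10^-7)(2.692×10^-4)(0.0481)/(2π·0.0789²) = 4.16×10^-10 T.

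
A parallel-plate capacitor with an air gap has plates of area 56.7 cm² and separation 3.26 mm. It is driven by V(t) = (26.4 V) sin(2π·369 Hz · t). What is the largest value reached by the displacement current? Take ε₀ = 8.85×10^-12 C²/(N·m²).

9.42×10^-7 A

C = ε₀A/d = (8.85×10^-12)(5.67×10^-3)/(3.26×10^-3) = 1.539×10^-11 F; ω = 2πf = 2318 rad/s.
I_d = C dV/dt, so |I_d|_max = C V₀ ω = (1.539×10^-11)(26.4)(2318) = 9.42×10^-7 A.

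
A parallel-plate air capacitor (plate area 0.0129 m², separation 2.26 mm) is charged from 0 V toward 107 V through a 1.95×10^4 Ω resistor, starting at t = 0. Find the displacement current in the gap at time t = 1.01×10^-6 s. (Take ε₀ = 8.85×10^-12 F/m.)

1.97×10^-3 A

C = ε₀A/d = (8.85×10^-12)(0.0129)/(2.26×10^-3) = 5.052×10^-11 F, so τ = RC = 9.851×10^-7 s.
The conduction current is I(t) = (V₀/R) e^(−t/τ), and the displacement current between the plates equals it.
t/τ = 1.025; I_d = (107/1.95×10^4) · e^(−1.025) = (5.487×10^-3)(0.3588) = 1.97×10^-3 A.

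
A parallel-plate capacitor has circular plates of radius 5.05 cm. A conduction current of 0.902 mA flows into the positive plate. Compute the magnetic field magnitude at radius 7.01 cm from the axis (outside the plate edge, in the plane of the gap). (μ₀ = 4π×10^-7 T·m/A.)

2.57×10^-9 T

By continuity the displacement current in the gap matches the conduction current: I_d = 9.02×10^-4 A.
Outside the plates the loop encloses all of I_d, so B·2πr = μ₀ I_d and B = 2.57×10^-9 T.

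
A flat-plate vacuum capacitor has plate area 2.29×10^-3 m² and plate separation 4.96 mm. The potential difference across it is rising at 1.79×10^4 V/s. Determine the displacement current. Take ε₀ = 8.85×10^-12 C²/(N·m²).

7.31×10^-8 A

E = V/d so dE/dt = (dV/dt)/d = 3.609×10^6 V/(m·s), and I_d = ε₀ A dE/dt = (8.85×10^-12)(2.29×10^-3)(3.609×10^6) = 7.31×10^-8 A.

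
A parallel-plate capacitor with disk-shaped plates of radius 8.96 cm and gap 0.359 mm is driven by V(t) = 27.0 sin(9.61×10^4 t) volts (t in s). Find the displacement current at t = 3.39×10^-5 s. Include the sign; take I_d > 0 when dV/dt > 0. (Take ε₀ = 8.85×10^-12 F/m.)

C = ε₀A/d = (8.85×10^-12)(0.02522)/(3.59×10^-4) = 6.217×10^-10 F. dV/dt = V₀ω·cos(ωt); at ωt = 3.25779 rad this factor is -0.9933.
I_d = C dV/dt = (6.217×10^-10)(27.0)(9.61×10^4)(-0.9933) = -1.60×10^-3 A.

-1.60×10^-3 A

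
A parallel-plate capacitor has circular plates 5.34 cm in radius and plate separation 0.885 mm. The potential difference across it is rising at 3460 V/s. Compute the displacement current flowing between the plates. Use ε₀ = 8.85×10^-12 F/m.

The field between the plates is E = V/d, so dE/dt = (3460)/(8.85×10^-4 m) = 3.910×10^6 V/(m·s).
I_d = ε₀ A (dE/dt) = (8.85×10^-12)(8.958×10^-3)(3.910×10^6) = 3.10×10^-7 A.

3.10×10^-7 A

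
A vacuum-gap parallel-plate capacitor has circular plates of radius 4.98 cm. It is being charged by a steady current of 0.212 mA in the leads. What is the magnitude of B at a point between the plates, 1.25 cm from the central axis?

2.14×10^-10 T

By continuity the displacement current in the gap matches the conduction current: I_d = 2.12×10^-4 A.
For r < R the Ampère–Maxwell law gives B(2πr) = μ₀ I_d (r²/R²), so B = μ₀ I_d r/(2πR²) = (4π×10^-7)(2.12×10^-4)(0.0125)/(2π·0.0498²) = 2.14×10^-10 T.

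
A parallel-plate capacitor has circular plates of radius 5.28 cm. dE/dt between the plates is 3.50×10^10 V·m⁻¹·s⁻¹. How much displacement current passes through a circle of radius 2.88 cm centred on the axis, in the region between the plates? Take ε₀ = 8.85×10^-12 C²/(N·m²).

8.07×10^-4 A

Through the whole plate area (πR² = 8.758×10^-3 m²), I_d = ε₀ πR² dE/dt = 2.713×10^-3 A.
Since J_d is uniform, the enclosed fraction is (r/R)² = 0.2975, giving I_d,enc = 8.07×10^-4 A.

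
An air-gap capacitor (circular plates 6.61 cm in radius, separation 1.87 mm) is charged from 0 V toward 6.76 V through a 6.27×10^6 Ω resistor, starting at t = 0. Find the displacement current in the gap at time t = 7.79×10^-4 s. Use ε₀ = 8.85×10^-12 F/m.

1.59×10^-7 A

With C = ε₀A/d = (8.85×10^-12)(0.01373)/(1.87×10^-3) = 6.498×10^-11 F, the time constant is τ = RC = 4.074×10^-4 s, so t/τ = 1.912 and e^(−t/τ) = 0.1478.
I_d = I_cond = (V₀/R) e^(−t/τ) = (1.078×10^-6)(0.1478) = 1.59×10^-7 A.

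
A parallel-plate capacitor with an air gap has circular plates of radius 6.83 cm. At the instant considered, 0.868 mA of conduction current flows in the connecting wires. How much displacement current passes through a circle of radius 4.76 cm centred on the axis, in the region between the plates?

By continuity the displacement current in the gap matches the conduction current: I_d = 8.68×10^-4 A.
Through an area πr² the displacement current is I_d·(πr²/πR²) = I_d (r/R)² = 4.22×10^-4 A.

4.22×10^-4 A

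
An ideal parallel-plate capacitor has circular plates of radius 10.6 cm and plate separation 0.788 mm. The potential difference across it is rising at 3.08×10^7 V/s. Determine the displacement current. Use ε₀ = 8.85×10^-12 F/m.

0.0122 A

C = ε₀A/d = (8.85×10^-12)(0.03530)/(7.88×10^-4) = 3.965×10^-10 F.
I_d = C dV/dt = (3.965×10^-10)(3.08×10^7) = 0.0122 A.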